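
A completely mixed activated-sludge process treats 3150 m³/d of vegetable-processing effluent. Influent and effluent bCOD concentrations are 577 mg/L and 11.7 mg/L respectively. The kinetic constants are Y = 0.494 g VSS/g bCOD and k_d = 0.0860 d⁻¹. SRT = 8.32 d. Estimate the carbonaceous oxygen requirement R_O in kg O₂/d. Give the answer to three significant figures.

R_O ≈ 1050 kg O₂/d

The observed yield is Y_obs = Y/(1 + k_d·θ_c) = 0.494 / (1 + 0.0860 × 8.32) = 0.494 / 1.716 = 0.2880 g VSS per g bCOD removed.
ΔS = 577 − 11.7 = 565.3 mg/L, so the substrate removal rate is 3150 × 565.3/1000 = 1781 kg bCOD/d.
Biomass synthesised: P_X = Y_obs × 1781 = 512.8 kg VSS/d.
R_O = Q·(S₀ − S) − 1.42·P_X = 1781 − 1.42 × 512.8 = 1053 kg O₂/d.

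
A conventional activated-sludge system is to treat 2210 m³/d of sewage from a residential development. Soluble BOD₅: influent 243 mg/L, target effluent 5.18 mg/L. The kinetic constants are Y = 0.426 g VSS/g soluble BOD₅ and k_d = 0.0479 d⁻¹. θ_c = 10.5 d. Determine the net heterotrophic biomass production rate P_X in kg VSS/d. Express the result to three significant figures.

P_X ≈ 149 kg VSS/d

The observed yield is Y_obs = Y/(1 + k_d·θ_c) = 0.426 / (1 + 0.0479 × 10.5) = 0.426 / 1.503 = 0.2834 g VSS per g soluble BOD₅ removed.
Mass of soluble BOD₅ removed per day: Q(S₀ − S) = 2210 × 237.8 g/m³ = 525.6 kg/d.
So the net sludge growth is P_X = 0.2834 × 525.6 = 149.0 kg VSS/d.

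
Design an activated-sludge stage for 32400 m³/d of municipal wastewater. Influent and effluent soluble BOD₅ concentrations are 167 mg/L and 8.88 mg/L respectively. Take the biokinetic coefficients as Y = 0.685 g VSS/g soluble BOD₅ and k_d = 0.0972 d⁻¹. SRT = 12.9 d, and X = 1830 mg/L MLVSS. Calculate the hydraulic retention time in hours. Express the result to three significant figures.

From the SRT design equation V = Y Q (S₀−S) θ_c / [X (1 + k_d θ_c)] = 0.685 × 32400 × (167 − 8.88) × 12.9 / [1830 × (1 + 0.0972 × 12.9)] = 4.53×10^7 / 4125 = 10976 m³.
Hydraulic retention time τ = V/Q = 10976 / 32400 = 0.3388 d = 8.130 h.

τ ≈ 8.13 h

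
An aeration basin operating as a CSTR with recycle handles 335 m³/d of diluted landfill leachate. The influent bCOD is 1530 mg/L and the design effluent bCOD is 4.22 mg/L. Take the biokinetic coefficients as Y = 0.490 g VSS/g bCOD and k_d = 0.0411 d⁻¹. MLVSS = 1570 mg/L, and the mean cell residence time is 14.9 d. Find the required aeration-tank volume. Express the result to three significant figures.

V ≈ 1470 m³

From the SRT design equation V = Y Q (S₀−S) θ_c / [X (1 + k_d θ_c)] = 0.490 × 335 × (1530 − 4.22) × 14.9 / [1570 × (1 + 0.0411 × 14.9)] = 3.73×10^6 / 2531 = 1474 m³.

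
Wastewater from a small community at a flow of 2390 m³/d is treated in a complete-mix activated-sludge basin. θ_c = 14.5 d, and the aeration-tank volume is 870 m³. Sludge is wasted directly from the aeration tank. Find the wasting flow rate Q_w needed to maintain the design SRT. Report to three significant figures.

With mixed-liquor wasting, θ_c = V/Q_w, so Q_w = V/θ_c = 870.0/14.5 = 60.00 m³/d.

Q_w ≈ 60.0 m³/d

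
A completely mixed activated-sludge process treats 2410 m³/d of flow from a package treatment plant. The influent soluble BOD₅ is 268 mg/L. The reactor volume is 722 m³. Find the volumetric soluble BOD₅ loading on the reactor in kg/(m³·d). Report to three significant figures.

L_v = Q S₀ / V = 2410 × 268 × 10⁻³ / 722.0 = 0.8946 kg/(m³·d).

L_v ≈ 0.895 kg soluble BOD₅/(m³·d)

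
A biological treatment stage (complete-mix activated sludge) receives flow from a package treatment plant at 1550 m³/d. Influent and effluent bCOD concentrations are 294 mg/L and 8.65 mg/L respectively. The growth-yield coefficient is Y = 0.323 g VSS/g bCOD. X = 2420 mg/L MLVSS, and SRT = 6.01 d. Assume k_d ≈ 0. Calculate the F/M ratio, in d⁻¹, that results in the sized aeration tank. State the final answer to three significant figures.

F/M ≈ 0.531 d⁻¹

With k_d = 0 the design equation reduces to V = Y Q (S₀−S) θ_c / X = 0.323 × 1550 × (294 − 8.65) × 6.01 / 2420 = 354.8 m³.
F/M = applied load / biomass = Q·S₀/(V·X) = 1550 × 294 / (354.8 × 2420) = 0.5308 d⁻¹.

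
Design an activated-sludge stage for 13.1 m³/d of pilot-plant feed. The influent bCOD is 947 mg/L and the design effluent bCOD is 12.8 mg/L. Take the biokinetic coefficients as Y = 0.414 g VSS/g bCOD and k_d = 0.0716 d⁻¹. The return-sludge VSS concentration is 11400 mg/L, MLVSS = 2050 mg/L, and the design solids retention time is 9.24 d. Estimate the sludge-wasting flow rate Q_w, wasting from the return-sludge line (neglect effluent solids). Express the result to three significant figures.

Q_w ≈ 0.267 m³/d

Rearranging the biomass balance for a CMAS with decay, V = Y·Q·ΔS·θ_c / [X·(1+k_d θ_c)] = 0.414 × 13.1 × (947 − 12.8) × 9.24 / [2050 × (1 + 0.0716 × 9.24)] = 4.68×10^4 / 3406 = 13.74 m³.
Q_w = (V·X)/(θ_c X_r) = 13.74 × 2050 / (9.24 × 11400) = 0.2675 m³/d.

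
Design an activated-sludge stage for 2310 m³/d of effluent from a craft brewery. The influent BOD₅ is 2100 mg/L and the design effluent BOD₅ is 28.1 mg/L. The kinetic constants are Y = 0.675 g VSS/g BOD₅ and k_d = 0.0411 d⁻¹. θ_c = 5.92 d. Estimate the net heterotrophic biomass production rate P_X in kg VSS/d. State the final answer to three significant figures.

Correct the yield for decay: Y_obs = Y/(1 + k_d θ_c) = 0.675 / (1 + 0.0411 × 5.92) = 0.675 / 1.243 = 0.5429.
ΔS = 2100 − 28.1 = 2072 mg/L, so the substrate removal rate is 2310 × 2072/1000 = 4786 kg BOD₅/d.
So the net sludge growth is P_X = 0.5429 × 4786 = 2598 kg VSS/d.

P_X ≈ 2600 kg VSS/d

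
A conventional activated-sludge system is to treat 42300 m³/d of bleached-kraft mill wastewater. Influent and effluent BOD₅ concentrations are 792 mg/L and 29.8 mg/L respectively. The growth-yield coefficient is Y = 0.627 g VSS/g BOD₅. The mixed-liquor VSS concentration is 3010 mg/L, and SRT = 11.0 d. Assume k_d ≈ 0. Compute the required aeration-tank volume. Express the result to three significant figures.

Biomass mass balance (decay neglected): V·X = Y·Q·(S₀ − S)·θ_c, so V = 0.627 × 42300 × (792 − 29.8) × 11.0 / 3010 = 73876 m³.

V ≈ 73900 m³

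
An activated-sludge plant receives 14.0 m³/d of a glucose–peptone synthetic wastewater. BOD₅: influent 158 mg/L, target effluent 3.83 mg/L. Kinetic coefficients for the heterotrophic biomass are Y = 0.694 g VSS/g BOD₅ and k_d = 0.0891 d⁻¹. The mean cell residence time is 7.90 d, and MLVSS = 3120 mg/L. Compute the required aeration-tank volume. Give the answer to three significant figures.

Rearranging the biomass balance for a CMAS with decay, V = Y·Q·ΔS·θ_c / [X·(1+k_d θ_c)] = 0.694 × 14.0 × (158 − 3.83) × 7.90 / [3120 × (1 + 0.0891 × 7.90)] = 1.18×10^4 / 5316 = 2.226 m³.

V ≈ 2.23 m³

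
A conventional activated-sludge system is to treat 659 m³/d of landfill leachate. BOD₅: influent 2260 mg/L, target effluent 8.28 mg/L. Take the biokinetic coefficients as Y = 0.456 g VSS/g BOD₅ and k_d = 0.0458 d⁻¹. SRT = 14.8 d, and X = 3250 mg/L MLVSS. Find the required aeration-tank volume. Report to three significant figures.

V ≈ 1840 m³

Rearranging the biomass balance for a CMAS with decay, V = Y·Q·ΔS·θ_c / [X·(1+k_d θ_c)] = 0.456 × 659 × (2260 − 8.28) × 14.8 / [3250 × (1 + 0.0458 × 14.8)] = 1×10^7 / 5453 = 1837 m³.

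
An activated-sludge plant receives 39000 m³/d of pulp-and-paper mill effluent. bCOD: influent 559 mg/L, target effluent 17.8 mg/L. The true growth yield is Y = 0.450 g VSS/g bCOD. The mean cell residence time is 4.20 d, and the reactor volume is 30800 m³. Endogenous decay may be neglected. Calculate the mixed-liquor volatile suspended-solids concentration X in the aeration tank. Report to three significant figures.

X ≈ 1300 mg/L

X = Y·Q·ΔS·θ_c / V = 0.450 × 39000 × (559 − 17.8) × 4.20 / 30800 = 1295 mg/L.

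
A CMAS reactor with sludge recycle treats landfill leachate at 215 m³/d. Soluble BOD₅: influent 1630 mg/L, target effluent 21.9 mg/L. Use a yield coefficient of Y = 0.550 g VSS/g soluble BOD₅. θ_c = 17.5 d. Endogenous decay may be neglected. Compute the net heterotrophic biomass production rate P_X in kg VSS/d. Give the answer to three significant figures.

P_X ≈ 190 kg VSS/d

With endogenous decay neglected, the observed yield equals the true yield: Y_obs = Y = 0.550 g VSS/g soluble BOD₅.
Substrate removed = Q·(S₀ − S) = 215 m³/d × (1630 − 21.9) g/m³ = 3.46×10^5 g/d = 345.7 kg/d.
So the net sludge growth is P_X = 0.5500 × 345.7 = 190.2 kg VSS/d.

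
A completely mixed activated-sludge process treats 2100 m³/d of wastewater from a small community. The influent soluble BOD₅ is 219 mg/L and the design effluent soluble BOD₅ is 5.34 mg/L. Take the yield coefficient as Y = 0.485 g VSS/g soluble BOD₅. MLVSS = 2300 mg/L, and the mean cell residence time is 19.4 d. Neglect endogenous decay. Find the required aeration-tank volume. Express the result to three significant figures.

V ≈ 1840 m³

With k_d = 0 the design equation reduces to V = Y Q (S₀−S) θ_c / X = 0.485 × 2100 × (219 − 5.34) × 19.4 / 2300 = 1836 m³.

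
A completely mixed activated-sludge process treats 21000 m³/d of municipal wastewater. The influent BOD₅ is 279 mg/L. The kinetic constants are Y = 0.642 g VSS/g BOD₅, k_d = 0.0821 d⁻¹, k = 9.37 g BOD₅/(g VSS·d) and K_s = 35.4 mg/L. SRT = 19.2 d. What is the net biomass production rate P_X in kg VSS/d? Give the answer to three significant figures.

From the Monod/SRT balance for a CMAS, S = K_s·(1+k_d θ_c)/[θ_c·(Y k − k_d) − 1] = 35.4 × (1 + 0.0821 × 19.2) / [19.2 × (0.642 × 9.37 − 0.0821) − 1] = 91.20 / 112.9 = 0.8077 mg/L.
Correct the yield for decay: Y_obs = Y/(1 + k_d θ_c) = 0.642 / (1 + 0.0821 × 19.2) = 0.642 / 2.576 = 0.2492.
Q·(S₀ − S) = 21000 × (279 − 0.808) × 10⁻³ = 5842 kg/d removed.
Biomass produced: P_X = Y_obs·Q·ΔS = 0.2492 × 5842 ≈ 1456 kg VSS/d.

P_X ≈ 1460 kg VSS/d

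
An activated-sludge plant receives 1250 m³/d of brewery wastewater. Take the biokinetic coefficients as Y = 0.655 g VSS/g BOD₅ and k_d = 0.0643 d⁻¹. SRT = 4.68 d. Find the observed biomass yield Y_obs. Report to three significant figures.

Y_obs = Y / (1 + k_d θ_c) = 0.655 / (1 + 0.0643 × 4.68) = 0.655 / 1.301 = 0.5035.

Y_obs ≈ 0.503 g VSS/g BOD₅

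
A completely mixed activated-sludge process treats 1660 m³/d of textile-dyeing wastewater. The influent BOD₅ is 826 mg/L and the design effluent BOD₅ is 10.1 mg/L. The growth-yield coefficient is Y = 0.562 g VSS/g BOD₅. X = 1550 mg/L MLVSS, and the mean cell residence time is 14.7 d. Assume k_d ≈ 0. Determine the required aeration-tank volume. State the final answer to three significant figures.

V·X = Y·Q·ΔS·θ_c gives V = 0.562 × 1660 × (826 − 10.1) × 14.7 / 1550 = 7219 m³.

V ≈ 7220 m³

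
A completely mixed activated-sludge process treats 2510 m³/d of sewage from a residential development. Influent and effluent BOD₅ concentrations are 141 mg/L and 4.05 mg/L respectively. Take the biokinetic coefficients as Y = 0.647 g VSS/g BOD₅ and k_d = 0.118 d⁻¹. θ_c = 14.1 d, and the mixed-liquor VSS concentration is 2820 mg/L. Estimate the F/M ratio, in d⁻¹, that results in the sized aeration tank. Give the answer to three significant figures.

Steady-state biomass mass balance: V·X·(1 + k_d·θ_c) = Y·Q·(S₀ − S)·θ_c, so V = 0.647 × 2510 × (141 − 4.05) × 14.1 / [2820 × (1 + 0.118 × 14.1)] = 3.14×10^6 / 7512 = 417.5 m³.
F/M = Q·S₀ / (V·X) = 2510 × 141 / (417.5 × 2820) = 0.3006 g BOD₅·(g VSS·d)⁻¹.

F/M ≈ 0.301 d⁻¹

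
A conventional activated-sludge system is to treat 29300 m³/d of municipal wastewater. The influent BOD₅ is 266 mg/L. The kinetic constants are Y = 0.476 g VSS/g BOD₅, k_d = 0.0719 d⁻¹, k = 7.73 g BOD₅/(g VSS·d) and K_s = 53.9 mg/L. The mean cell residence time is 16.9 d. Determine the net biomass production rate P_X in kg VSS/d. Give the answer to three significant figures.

P_X ≈ 1660 kg VSS/d

Effluent substrate depends only on kinetics and SRT: S = K_s(1 + k_d θ_c) / [θ_c(Yk − k_d) − 1] = 53.9 × (1 + 0.0719 × 16.9) / [16.9 × (0.476 × 7.73 − 0.0719) − 1] = 119.4 / 59.97 = 1.991 mg/L.
Observed yield with endogenous decay: Y_obs = Y / (1 + k_d·θ_c) = 0.476 / (1 + 0.0719 × 16.9) = 0.476 / 2.215 = 0.2149 g VSS/g BOD₅.
Substrate removed = Q·(S₀ − S) = 29300 m³/d × (266 − 1.99) g/m³ = 7.74×10^6 g/d = 7735 kg/d.
So the net sludge growth is P_X = 0.2149 × 7735 = 1662 kg VSS/d.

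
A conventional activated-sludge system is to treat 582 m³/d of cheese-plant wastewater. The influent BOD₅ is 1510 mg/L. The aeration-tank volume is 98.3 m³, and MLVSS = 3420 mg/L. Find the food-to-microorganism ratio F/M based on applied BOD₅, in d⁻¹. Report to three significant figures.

F/M = applied load / biomass = Q·S₀/(V·X) = 582 × 1510 / (98.30 × 3420) = 2.614 d⁻¹.

F/M ≈ 2.61 d⁻¹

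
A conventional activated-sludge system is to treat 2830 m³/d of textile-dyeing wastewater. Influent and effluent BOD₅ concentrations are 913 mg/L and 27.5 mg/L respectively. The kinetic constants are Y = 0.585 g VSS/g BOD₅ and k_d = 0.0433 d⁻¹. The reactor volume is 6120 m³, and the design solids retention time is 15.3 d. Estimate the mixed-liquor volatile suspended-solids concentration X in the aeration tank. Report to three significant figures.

From V·X·(1 + k_d·θ_c) = Y·Q·(S₀ − S)·θ_c: X = 0.585 × 2830 × (913 − 27.5) × 15.3 / [6120 × (1 + 0.0433 × 15.3)] = 2205 mg/L.

X ≈ 2200 mg/L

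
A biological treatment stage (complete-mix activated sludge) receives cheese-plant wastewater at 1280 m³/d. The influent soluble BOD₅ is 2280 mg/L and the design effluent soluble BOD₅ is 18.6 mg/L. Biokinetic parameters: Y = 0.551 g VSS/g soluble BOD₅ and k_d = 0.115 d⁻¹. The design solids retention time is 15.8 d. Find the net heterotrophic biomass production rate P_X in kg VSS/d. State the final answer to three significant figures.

The observed yield is Y_obs = Y/(1 + k_d·θ_c) = 0.551 / (1 + 0.115 × 15.8) = 0.551 / 2.817 = 0.1956 g VSS per g soluble BOD₅ removed.
Q·(S₀ − S) = 1280 × (2280 − 18.6) × 10⁻³ = 2895 kg/d removed.
Biomass produced: P_X = Y_obs·Q·ΔS = 0.1956 × 2895 ≈ 566.2 kg VSS/d.

P_X ≈ 566 kg VSS/d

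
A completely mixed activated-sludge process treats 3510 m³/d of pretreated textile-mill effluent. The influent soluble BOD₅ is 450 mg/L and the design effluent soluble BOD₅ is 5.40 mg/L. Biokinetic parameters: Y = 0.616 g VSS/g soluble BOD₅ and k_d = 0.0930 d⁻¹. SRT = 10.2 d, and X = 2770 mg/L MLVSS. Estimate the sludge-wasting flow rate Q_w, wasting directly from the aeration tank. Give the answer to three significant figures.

Rearranging the biomass balance for a CMAS with decay, V = Y·Q·ΔS·θ_c / [X·(1+k_d θ_c)] = 0.616 × 3510 × (450 − 5.40) × 10.2 / [2770 × (1 + 0.0930 × 10.2)] = 9.81×10^6 / 5398 = 1817 m³.
Wasting from the aeration tank: Q_w = V / θ_c = 1817 / 10.2 = 178.1 m³/d.

Q_w ≈ 178 m³/d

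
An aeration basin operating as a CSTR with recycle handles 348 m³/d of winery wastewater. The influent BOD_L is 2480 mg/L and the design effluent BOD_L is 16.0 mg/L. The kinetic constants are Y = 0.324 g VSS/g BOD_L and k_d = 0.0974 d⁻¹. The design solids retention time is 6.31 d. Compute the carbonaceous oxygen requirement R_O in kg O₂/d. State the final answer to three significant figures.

R_O ≈ 613 kg O₂/d

Correct the yield for decay: Y_obs = Y/(1 + k_d θ_c) = 0.324 / (1 + 0.0974 × 6.31) = 0.324 / 1.615 = 0.2007.
ΔS = 2480 − 16.0 = 2464 mg/L, so the substrate removal rate is 348 × 2464/1000 = 857.5 kg BOD_L/d.
P_X = Y_obs·Q·(S₀ − S) = 0.2007 × 857.5 = 172.1 kg VSS/d.
R_O = Q·(S₀ − S) − 1.42·P_X = 857.5 − 1.42 × 172.1 = 613.1 kg O₂/d.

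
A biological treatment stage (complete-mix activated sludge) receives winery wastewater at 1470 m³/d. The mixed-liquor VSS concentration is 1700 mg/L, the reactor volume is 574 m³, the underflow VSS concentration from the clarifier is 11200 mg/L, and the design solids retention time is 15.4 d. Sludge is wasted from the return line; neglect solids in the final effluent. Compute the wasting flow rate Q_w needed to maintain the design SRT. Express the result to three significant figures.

θ_c = V·X/(Q_w·X_r) when wasting from the recycle, so Q_w = V·X/(θ_c·X_r) = 574.0 × 1700 / (15.4 × 11200) = 5.657 m³/d.

Q_w ≈ 5.66 m³/d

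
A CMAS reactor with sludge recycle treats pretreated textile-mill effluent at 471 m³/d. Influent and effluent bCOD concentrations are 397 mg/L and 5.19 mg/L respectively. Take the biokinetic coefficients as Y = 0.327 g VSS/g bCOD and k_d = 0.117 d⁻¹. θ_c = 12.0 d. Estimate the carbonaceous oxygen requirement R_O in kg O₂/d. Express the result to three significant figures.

R_O ≈ 149 kg O₂/d

Correct the yield for decay: Y_obs = Y/(1 + k_d θ_c) = 0.327 / (1 + 0.117 × 12.0) = 0.327 / 2.404 = 0.1360.
Substrate removed = Q·(S₀ − S) = 471 m³/d × (397 − 5.19) g/m³ = 1.85×10^5 g/d = 184.5 kg/d.
Net sludge production P_X = 0.1360 × 184.5 = 25.10 kg VSS/d.
Carbonaceous O₂ demand = substrate oxidised − cell-mass equivalent = 184.5 − 1.42 × 25.10 = 148.9 kg O₂/d.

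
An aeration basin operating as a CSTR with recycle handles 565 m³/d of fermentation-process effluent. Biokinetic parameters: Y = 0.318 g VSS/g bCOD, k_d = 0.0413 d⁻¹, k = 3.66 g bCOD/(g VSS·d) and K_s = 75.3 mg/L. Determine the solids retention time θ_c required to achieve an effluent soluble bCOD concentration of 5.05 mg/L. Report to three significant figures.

From 1/θ_c = Y·k·S/(K_s + S) − k_d: Y·k·S/(K_s+S) = 0.318 × 3.66 × 5.05 / (75.3 + 5.05) = 0.07315 d⁻¹.
Then 1/θ_c = μ − k_d = 0.07315 − 0.0413 = 0.03185 d⁻¹, giving θ_c = 31.40 d.

θ_c ≈ 31.4 d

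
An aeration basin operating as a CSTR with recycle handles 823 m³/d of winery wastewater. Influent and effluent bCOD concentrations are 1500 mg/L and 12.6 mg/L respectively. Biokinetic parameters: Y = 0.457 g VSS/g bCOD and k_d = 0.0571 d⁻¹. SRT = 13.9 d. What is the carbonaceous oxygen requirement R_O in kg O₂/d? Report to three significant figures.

Observed yield with endogenous decay: Y_obs = Y / (1 + k_d·θ_c) = 0.457 / (1 + 0.0571 × 13.9) = 0.457 / 1.794 = 0.2548 g VSS/g bCOD.
Substrate removed = Q·(S₀ − S) = 823 m³/d × (1500 − 12.6) g/m³ = 1.22×10^6 g/d = 1224 kg/d.
Biomass synthesised: P_X = Y_obs × 1224 = 311.9 kg VSS/d.
R_O = Q·ΔS − 1.42 P_X = 1224 − 442.9 = 781.3 kg O₂/d.

R_O ≈ 781 kg O₂/d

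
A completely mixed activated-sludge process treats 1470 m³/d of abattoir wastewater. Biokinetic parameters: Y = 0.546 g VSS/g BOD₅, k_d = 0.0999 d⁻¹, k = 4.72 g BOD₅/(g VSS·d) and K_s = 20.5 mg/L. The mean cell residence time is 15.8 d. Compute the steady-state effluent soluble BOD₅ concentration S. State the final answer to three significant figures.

From the Monod/SRT balance for a CMAS, S = K_s·(1+k_d θ_c)/[θ_c·(Y k − k_d) − 1] = 20.5 × (1 + 0.0999 × 15.8) / [15.8 × (0.546 × 4.72 − 0.0999) − 1] = 52.86 / 38.14 = 1.386 mg/L.

S ≈ 1.39 mg/L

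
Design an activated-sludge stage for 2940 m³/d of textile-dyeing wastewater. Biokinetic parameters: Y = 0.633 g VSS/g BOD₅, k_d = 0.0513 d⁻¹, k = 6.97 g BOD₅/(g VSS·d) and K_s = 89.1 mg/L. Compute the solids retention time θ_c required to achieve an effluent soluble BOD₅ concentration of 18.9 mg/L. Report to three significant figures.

From 1/θ_c = Y·k·S/(K_s + S) − k_d: Y·k·S/(K_s+S) = 0.633 × 6.97 × 18.9 / (89.1 + 18.9) = 0.7721 d⁻¹.
1/θ_c = 0.7721 − 0.0513 = 0.7208 d⁻¹, so θ_c = 1.387 d.

θ_c ≈ 1.39 d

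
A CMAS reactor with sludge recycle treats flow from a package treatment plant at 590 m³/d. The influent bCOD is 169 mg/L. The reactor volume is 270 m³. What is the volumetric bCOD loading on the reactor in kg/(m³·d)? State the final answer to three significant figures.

Applied bCOD load per unit volume = Q·S₀/V = (590 × 169/1000)/270.0 = 0.3693 kg bCOD·m⁻³·d⁻¹.

L_v ≈ 0.369 kg bCOD/(m³·d)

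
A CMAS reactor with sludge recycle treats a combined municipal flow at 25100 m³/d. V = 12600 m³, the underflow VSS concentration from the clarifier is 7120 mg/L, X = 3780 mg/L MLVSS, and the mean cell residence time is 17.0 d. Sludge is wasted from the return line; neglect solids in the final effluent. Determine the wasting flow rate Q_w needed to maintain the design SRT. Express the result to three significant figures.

θ_c = V·X/(Q_w·X_r) when wasting from the recycle, so Q_w = V·X/(θ_c·X_r) = 12600 × 3780 / (17.0 × 7120) = 393.5 m³/d.

Q_w ≈ 393 m³/d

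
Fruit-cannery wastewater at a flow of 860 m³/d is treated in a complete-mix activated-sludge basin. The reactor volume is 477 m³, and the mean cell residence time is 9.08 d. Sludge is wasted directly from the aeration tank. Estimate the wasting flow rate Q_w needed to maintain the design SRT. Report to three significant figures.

Q_w ≈ 52.5 m³/d

For wasting at MLVSS concentration, Q_w = V/θ_c = 477.0/9.08 = 52.53 m³/d.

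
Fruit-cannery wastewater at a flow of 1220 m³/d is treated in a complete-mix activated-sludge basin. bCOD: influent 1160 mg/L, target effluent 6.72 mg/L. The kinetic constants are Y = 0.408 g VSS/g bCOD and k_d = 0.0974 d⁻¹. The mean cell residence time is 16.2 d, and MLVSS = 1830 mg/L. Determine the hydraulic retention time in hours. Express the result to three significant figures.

Rearranging the biomass balance for a CMAS with decay, V = Y·Q·ΔS·θ_c / [X·(1+k_d θ_c)] = 0.408 × 1220 × (1160 − 6.72) × 16.2 / [1830 × (1 + 0.0974 × 16.2)] = 9.3×10^6 / 4718 = 1971 m³.
τ = V/Q = 1971/1220 = 1.616 d, or 38.78 h.

τ ≈ 38.8 h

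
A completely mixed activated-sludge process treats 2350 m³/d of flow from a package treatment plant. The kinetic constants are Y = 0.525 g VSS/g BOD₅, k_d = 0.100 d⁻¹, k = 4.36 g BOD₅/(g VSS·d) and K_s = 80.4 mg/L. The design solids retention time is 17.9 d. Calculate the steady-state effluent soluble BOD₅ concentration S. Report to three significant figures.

Effluent substrate depends only on kinetics and SRT: S = K_s(1 + k_d θ_c) / [θ_c(Yk − k_d) − 1] = 80.4 × (1 + 0.100 × 17.9) / [17.9 × (0.525 × 4.36 − 0.100) − 1] = 224.3 / 38.18 = 5.875 mg/L.

S ≈ 5.87 mg/L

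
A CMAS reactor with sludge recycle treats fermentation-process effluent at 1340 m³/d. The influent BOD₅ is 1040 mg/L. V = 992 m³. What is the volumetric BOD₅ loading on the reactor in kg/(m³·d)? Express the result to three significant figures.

Volumetric loading L_v = Q·S₀ / V = 1340 × 1040 g/m³ / 992.0 m³ = 1405 g/(m³·d) = 1.405 kg BOD₅/(m³·d).

L_v ≈ 1.40 kg BOD₅/(m³·d)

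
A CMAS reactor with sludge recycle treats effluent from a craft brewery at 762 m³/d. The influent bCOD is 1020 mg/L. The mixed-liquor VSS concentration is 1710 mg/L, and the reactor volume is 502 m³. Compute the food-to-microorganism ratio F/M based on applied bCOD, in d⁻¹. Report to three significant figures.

Food-to-microorganism ratio F/M = Q S₀ / (V X) = 762 × 1020 / (502.0 × 1710) = 0.9054 d⁻¹.

F/M ≈ 0.905 d⁻¹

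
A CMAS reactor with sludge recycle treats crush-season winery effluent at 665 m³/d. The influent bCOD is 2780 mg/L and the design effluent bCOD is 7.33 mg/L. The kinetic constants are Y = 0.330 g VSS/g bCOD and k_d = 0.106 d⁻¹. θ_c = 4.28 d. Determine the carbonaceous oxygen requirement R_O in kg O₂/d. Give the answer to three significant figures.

R_O ≈ 1250 kg O₂/d

Y_obs = Y / (1 + k_d θ_c) = 0.330 / (1 + 0.106 × 4.28) = 0.330 / 1.454 = 0.2270.
ΔS = 2780 − 7.33 = 2773 mg/L, so the substrate removal rate is 665 × 2773/1000 = 1844 kg bCOD/d.
Biomass synthesised: P_X = Y_obs × 1844 = 418.6 kg VSS/d.
Carbonaceous O₂ demand = substrate oxidised − cell-mass equivalent = 1844 − 1.42 × 418.6 = 1249 kg O₂/d.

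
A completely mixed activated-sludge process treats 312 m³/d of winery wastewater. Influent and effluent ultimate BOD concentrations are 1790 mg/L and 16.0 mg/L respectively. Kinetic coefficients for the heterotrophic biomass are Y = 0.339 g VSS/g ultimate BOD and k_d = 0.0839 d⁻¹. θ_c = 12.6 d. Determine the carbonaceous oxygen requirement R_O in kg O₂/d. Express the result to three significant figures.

Observed yield with endogenous decay: Y_obs = Y / (1 + k_d·θ_c) = 0.339 / (1 + 0.0839 × 12.6) = 0.339 / 2.057 = 0.1648 g VSS/g ultimate BOD.
Substrate removed = Q·(S₀ − S) = 312 m³/d × (1790 − 16.0) g/m³ = 5.53×10^5 g/d = 553.5 kg/d.
Biomass synthesised: P_X = Y_obs × 553.5 = 91.21 kg VSS/d.
Carbonaceous O₂ demand = substrate oxidised − cell-mass equivalent = 553.5 − 1.42 × 91.21 = 424.0 kg O₂/d.

R_O ≈ 424 kg O₂/d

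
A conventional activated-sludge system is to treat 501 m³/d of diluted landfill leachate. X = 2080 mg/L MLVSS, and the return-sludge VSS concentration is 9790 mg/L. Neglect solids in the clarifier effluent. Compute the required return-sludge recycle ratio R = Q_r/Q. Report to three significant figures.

R = Q_r/Q = X/(X_r − X) = 2080 / (9790 − 2080) = 0.2698.

R ≈ 0.270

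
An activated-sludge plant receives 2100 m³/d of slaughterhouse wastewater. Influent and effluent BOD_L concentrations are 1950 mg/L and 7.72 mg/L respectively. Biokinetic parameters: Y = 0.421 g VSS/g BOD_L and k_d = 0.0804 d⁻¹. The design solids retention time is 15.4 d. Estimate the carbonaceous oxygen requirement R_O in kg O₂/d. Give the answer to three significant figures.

Observed yield with endogenous decay: Y_obs = Y / (1 + k_d·θ_c) = 0.421 / (1 + 0.0804 × 15.4) = 0.421 / 2.238 = 0.1881 g VSS/g BOD_L.
Mass of BOD_L removed per day: Q(S₀ − S) = 2100 × 1942 g/m³ = 4079 kg/d.
P_X = Y_obs·Q·(S₀ − S) = 0.1881 × 4079 = 767.2 kg VSS/d.
R_O = Q·ΔS − 1.42 P_X = 4079 − 1089 = 2989 kg O₂/d.

R_O ≈ 2990 kg O₂/d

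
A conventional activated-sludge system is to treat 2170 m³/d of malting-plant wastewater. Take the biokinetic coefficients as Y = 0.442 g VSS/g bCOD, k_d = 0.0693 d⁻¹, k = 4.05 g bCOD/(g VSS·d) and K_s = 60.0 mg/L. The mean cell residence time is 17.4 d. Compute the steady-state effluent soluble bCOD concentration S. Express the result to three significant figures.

S ≈ 4.57 mg/L

From the Monod/SRT balance for a CMAS, S = K_s·(1+k_d θ_c)/[θ_c·(Y k − k_d) − 1] = 60.0 × (1 + 0.0693 × 17.4) / [17.4 × (0.442 × 4.05 − 0.0693) − 1] = 132.3 / 28.94 = 4.573 mg/L.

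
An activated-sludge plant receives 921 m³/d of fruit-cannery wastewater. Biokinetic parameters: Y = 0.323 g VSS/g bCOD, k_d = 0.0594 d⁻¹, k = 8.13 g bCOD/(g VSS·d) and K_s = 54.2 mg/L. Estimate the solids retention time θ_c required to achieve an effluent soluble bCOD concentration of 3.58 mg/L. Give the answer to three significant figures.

θ_c ≈ 9.68 d

At the target effluent, Y k S/(K_s+S) = 0.323×8.13×3.58/57.78 = 0.1627 d⁻¹.
1/θ_c = 0.1627 − 0.0594 = 0.1033 d⁻¹, so θ_c = 9.680 d.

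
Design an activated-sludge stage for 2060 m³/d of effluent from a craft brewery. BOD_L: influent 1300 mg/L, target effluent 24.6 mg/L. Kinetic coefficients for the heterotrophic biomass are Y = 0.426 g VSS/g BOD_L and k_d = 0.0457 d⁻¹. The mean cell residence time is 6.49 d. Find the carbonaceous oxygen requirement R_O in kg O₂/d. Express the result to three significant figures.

R_O ≈ 1400 kg O₂/d

Observed yield with endogenous decay: Y_obs = Y / (1 + k_d·θ_c) = 0.426 / (1 + 0.0457 × 6.49) = 0.426 / 1.297 = 0.3286 g VSS/g BOD_L.
Mass of BOD_L removed per day: Q(S₀ − S) = 2060 × 1275 g/m³ = 2627 kg/d.
Biomass synthesised: P_X = Y_obs × 2627 = 863.2 kg VSS/d.
R_O = Q·ΔS − 1.42 P_X = 2627 − 1226 = 1402 kg O₂/d.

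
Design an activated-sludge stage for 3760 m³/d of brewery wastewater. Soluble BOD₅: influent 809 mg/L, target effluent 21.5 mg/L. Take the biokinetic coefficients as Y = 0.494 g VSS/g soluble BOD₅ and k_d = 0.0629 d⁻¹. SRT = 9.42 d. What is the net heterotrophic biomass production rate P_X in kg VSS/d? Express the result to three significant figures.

P_X ≈ 919 kg VSS/d

The observed yield is Y_obs = Y/(1 + k_d·θ_c) = 0.494 / (1 + 0.0629 × 9.42) = 0.494 / 1.593 = 0.3102 g VSS per g soluble BOD₅ removed.
Mass of soluble BOD₅ removed per day: Q(S₀ − S) = 3760 × 787.5 g/m³ = 2961 kg/d.
P_X = Y_obs · Q(S₀ − S) = 0.3102 × 2961 = 918.5 kg VSS/d.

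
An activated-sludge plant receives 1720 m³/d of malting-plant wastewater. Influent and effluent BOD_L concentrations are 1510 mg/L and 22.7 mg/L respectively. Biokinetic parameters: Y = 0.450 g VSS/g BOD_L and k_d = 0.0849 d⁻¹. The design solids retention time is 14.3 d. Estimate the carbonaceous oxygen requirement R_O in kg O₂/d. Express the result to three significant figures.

Correct the yield for decay: Y_obs = Y/(1 + k_d θ_c) = 0.450 / (1 + 0.0849 × 14.3) = 0.450 / 2.214 = 0.2032.
Mass of BOD_L removed per day: Q(S₀ − S) = 1720 × 1487 g/m³ = 2558 kg/d.
Biomass synthesised: P_X = Y_obs × 2558 = 519.9 kg VSS/d.
R_O = Q·(S₀ − S) − 1.42·P_X = 2558 − 1.42 × 519.9 = 1820 kg O₂/d.

R_O ≈ 1820 kg O₂/d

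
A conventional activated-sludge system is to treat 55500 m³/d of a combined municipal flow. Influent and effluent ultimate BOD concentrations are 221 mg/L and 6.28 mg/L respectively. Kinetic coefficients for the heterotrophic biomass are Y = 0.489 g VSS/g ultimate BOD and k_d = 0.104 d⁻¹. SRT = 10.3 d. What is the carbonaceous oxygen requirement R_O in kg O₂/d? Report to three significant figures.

Correct the yield for decay: Y_obs = Y/(1 + k_d θ_c) = 0.489 / (1 + 0.104 × 10.3) = 0.489 / 2.071 = 0.2361.
ΔS = 221 − 6.28 = 214.7 mg/L, so the substrate removal rate is 55500 × 214.7/1000 = 11917 kg ultimate BOD/d.
P_X = Y_obs·Q·(S₀ − S) = 0.2361 × 11917 = 2814 kg VSS/d.
R_O = Q·ΔS − 1.42 P_X = 11917 − 3995 = 7922 kg O₂/d.

R_O ≈ 7920 kg O₂/d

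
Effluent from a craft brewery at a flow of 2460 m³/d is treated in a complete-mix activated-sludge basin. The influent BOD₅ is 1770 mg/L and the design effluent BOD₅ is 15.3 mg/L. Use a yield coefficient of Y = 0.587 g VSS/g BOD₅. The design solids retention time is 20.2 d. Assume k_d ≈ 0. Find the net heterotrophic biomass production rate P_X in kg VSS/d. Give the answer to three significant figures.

No decay correction is needed, so Y_obs = Y = 0.587.
Mass of BOD₅ removed per day: Q(S₀ − S) = 2460 × 1755 g/m³ = 4317 kg/d.
Biomass produced: P_X = Y_obs·Q·ΔS = 0.5870 × 4317 ≈ 2534 kg VSS/d.

P_X ≈ 2530 kg VSS/d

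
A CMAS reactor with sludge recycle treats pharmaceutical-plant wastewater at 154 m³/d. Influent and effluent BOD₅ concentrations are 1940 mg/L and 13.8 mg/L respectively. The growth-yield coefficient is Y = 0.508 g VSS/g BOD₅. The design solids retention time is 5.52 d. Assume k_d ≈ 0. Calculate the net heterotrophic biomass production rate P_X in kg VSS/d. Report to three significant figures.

With endogenous decay neglected, the observed yield equals the true yield: Y_obs = Y = 0.508 g VSS/g BOD₅.
ΔS = 1940 − 13.8 = 1926 mg/L, so the substrate removal rate is 154 × 1926/1000 = 296.6 kg BOD₅/d.
So the net sludge growth is P_X = 0.5080 × 296.6 = 150.7 kg VSS/d.

P_X ≈ 151 kg VSS/d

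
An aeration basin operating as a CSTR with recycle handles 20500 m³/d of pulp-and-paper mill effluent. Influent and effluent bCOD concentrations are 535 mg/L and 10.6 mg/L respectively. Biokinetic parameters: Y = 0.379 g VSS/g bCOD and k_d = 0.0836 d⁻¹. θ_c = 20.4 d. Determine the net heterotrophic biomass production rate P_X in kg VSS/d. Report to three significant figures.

Correct the yield for decay: Y_obs = Y/(1 + k_d θ_c) = 0.379 / (1 + 0.0836 × 20.4) = 0.379 / 2.705 = 0.1401.
Q·(S₀ − S) = 20500 × (535 − 10.6) × 10⁻³ = 10750 kg/d removed.
P_X = Y_obs · Q(S₀ − S) = 0.1401 × 10750 = 1506 kg VSS/d.

P_X ≈ 1510 kg VSS/d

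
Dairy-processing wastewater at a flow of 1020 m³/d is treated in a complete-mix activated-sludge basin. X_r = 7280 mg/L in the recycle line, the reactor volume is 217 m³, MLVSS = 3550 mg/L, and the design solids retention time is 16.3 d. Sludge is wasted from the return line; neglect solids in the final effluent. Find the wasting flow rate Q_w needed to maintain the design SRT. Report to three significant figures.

Q_w ≈ 6.49 m³/d

Wasting from the return line (neglecting effluent solids): Q_w = V·X / (θ_c·X_r) = 217.0 × 3550 / (16.3 × 7280) = 6.492 m³/d.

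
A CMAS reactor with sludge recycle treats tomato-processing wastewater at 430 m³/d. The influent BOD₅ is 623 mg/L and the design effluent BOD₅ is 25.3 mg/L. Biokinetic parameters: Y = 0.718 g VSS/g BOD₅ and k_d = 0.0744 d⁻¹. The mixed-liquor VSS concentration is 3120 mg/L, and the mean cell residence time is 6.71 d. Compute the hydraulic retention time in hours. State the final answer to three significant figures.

Steady-state biomass mass balance: V·X·(1 + k_d·θ_c) = Y·Q·(S₀ − S)·θ_c, so V = 0.718 × 430 × (623 − 25.3) × 6.71 / [3120 × (1 + 0.0744 × 6.71)] = 1.24×10^6 / 4678 = 264.7 m³.
Hydraulic retention time τ = V/Q = 264.7 / 430 = 0.6156 d = 14.77 h.

τ ≈ 14.8 h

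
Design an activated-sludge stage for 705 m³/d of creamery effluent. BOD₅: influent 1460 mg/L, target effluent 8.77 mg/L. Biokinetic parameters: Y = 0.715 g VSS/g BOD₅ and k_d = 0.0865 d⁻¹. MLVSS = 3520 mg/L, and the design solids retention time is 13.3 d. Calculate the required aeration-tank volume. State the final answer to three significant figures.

From the SRT design equation V = Y Q (S₀−S) θ_c / [X (1 + k_d θ_c)] = 0.715 × 705 × (1460 − 8.77) × 13.3 / [3520 × (1 + 0.0865 × 13.3)] = 9.73×10^6 / 7570 = 1285 m³.

V ≈ 1290 m³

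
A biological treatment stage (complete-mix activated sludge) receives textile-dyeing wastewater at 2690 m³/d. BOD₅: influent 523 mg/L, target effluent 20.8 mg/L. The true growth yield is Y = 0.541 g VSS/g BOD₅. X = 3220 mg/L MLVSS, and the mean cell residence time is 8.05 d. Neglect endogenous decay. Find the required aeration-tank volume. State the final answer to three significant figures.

V ≈ 1830 m³

V·X = Y·Q·ΔS·θ_c gives V = 0.541 × 2690 × (523 − 20.8) × 8.05 / 3220 = 1827 m³.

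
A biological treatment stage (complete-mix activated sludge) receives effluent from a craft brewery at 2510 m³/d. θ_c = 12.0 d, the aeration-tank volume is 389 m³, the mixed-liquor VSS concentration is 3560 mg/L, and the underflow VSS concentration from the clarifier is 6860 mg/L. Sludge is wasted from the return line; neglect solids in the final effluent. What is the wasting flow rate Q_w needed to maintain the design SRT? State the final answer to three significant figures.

Wasting from the return line (neglecting effluent solids): Q_w = V·X / (θ_c·X_r) = 389.0 × 3560 / (12.0 × 6860) = 16.82 m³/d.

Q_w ≈ 16.8 m³/d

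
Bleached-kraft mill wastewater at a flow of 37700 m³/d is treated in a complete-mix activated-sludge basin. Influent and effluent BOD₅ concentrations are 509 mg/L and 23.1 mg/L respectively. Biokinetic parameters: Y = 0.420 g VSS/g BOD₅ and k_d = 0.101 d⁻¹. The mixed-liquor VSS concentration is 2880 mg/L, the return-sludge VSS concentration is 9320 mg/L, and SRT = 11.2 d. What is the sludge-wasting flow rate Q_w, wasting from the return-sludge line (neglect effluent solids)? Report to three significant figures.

Q_w ≈ 387 m³/d

Steady-state biomass mass balance: V·X·(1 + k_d·θ_c) = Y·Q·(S₀ − S)·θ_c, so V = 0.420 × 37700 × (509 − 23.1) × 11.2 / [2880 × (1 + 0.101 × 11.2)] = 8.62×10^7 / 6138 = 14039 m³.
Q_w = (V·X)/(θ_c X_r) = 14039 × 2880 / (11.2 × 9320) = 387.3 m³/d.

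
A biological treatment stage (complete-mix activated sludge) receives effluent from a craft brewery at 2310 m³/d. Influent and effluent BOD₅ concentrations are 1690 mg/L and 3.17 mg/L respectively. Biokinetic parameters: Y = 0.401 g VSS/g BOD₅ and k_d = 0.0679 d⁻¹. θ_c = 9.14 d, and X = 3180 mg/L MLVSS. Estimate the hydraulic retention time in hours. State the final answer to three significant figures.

τ ≈ 28.8 h

Rearranging the biomass balance for a CMAS with decay, V = Y·Q·ΔS·θ_c / [X·(1+k_d θ_c)] = 0.401 × 2310 × (1690 − 3.17) × 9.14 / [3180 × (1 + 0.0679 × 9.14)] = 1.43×10^7 / 5154 = 2771 m³.
Hydraulic retention time τ = V/Q = 2771 / 2310 = 1.200 d = 28.79 h.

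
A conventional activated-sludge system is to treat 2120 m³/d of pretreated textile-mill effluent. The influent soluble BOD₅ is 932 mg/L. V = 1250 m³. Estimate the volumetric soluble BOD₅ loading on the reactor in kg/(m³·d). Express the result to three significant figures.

L_v ≈ 1.58 kg soluble BOD₅/(m³·d)

L_v = Q S₀ / V = 2120 × 932 × 10⁻³ / 1250 = 1.581 kg/(m³·d).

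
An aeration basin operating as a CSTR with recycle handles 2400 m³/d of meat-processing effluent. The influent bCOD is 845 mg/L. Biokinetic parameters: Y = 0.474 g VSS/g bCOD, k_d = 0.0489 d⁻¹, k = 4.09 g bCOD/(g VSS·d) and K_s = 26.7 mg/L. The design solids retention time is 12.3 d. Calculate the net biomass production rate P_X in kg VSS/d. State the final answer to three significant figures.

Effluent substrate depends only on kinetics and SRT: S = K_s(1 + k_d θ_c) / [θ_c(Yk − k_d) − 1] = 26.7 × (1 + 0.0489 × 12.3) / [12.3 × (0.474 × 4.09 − 0.0489) − 1] = 42.76 / 22.24 = 1.922 mg/L.
Y_obs = Y / (1 + k_d θ_c) = 0.474 / (1 + 0.0489 × 12.3) = 0.474 / 1.601 = 0.2960.
Mass of bCOD removed per day: Q(S₀ − S) = 2400 × 843.1 g/m³ = 2023 kg/d.
So the net sludge growth is P_X = 0.2960 × 2023 = 598.9 kg VSS/d.

P_X ≈ 599 kg VSS/d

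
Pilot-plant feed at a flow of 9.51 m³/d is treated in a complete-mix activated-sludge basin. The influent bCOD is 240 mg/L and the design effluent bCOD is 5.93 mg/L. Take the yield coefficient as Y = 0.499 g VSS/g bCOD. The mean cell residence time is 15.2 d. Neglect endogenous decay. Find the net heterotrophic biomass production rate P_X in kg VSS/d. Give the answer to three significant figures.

With endogenous decay neglected, the observed yield equals the true yield: Y_obs = Y = 0.499 g VSS/g bCOD.
Mass of bCOD removed per day: Q(S₀ − S) = 9.51 × 234.1 g/m³ = 2.226 kg/d.
So the net sludge growth is P_X = 0.4990 × 2.226 = 1.111 kg VSS/d.

P_X ≈ 1.11 kg VSS/d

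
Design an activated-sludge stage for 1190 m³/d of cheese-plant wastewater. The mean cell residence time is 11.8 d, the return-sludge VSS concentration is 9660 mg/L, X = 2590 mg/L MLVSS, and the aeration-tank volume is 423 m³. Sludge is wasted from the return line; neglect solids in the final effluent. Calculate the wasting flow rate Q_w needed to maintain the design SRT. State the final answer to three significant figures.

Q_w ≈ 9.61 m³/d

θ_c = V·X/(Q_w·X_r) when wasting from the recycle, so Q_w = V·X/(θ_c·X_r) = 423.0 × 2590 / (11.8 × 9660) = 9.611 m³/d.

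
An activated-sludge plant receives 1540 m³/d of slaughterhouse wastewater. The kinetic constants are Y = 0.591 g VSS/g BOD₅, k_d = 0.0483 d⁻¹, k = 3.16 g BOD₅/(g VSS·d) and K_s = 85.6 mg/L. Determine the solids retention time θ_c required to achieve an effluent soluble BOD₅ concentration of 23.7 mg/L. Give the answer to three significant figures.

Specific growth rate at S = 23.7 mg/L: μ = YkS/(K_s+S) = 0.591·3.16·23.7/(85.6+23.7) = 0.4050 d⁻¹.
1/θ_c = 0.4050 − 0.0483 = 0.3567 d⁻¹, so θ_c = 2.804 d.

θ_c ≈ 2.80 d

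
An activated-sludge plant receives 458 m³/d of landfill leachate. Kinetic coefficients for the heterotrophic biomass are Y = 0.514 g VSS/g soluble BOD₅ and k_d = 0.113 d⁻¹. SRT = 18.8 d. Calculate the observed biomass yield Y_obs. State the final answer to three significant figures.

Y_obs ≈ 0.165 g VSS/g soluble BOD₅

Correct the yield for decay: Y_obs = Y/(1 + k_d θ_c) = 0.514 / (1 + 0.113 × 18.8) = 0.514 / 3.124 = 0.1645.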